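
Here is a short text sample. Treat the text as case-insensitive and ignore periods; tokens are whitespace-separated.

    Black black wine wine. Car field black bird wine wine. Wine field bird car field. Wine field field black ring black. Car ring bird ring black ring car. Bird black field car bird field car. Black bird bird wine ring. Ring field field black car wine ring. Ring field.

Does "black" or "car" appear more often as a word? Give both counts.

"black": 9 occurrences
"car": 7 occurrences

"black" (9 vs 7)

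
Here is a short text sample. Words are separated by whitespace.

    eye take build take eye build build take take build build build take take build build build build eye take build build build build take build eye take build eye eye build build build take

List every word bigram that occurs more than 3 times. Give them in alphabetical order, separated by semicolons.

build build; build take; take build

Bigram counts meeting the condition (more than 3 times):
  build build: 11
  build take: 5
  take build: 6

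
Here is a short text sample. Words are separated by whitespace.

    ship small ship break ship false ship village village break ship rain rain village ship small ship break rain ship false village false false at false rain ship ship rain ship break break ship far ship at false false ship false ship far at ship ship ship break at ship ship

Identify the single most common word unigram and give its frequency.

"ship", 20 times

Unigram frequencies (highest first):
  ship: 20
  false: 8
  break: 6
  rain: 5
  village: 4
  at: 4
  … (2 more, each ≤ 2)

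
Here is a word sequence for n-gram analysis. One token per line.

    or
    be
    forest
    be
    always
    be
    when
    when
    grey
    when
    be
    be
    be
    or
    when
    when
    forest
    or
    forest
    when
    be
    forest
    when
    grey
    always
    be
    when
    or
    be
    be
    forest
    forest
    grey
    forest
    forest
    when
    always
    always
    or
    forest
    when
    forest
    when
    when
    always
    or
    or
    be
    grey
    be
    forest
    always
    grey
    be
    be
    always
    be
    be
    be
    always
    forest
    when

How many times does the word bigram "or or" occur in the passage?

Scanning the 61 overlapping bigram windows for "or or":
  position 46–47: or or

1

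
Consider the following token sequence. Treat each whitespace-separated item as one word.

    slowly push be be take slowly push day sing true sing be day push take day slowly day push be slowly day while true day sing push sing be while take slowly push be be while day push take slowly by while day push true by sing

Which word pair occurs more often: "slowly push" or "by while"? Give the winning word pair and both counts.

"slowly push": 3 occurrences
"by while": 1 occurrence

"slowly push" (3 vs 1)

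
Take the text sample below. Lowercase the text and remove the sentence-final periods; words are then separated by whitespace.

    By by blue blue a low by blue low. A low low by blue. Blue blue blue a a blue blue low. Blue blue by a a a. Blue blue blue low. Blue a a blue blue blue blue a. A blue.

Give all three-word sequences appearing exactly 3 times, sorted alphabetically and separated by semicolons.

Trigram counts meeting the condition (exactly 3 times):
  a blue blue: 3
  blue a a: 3
  blue blue a: 3

a blue blue; blue a a; blue blue a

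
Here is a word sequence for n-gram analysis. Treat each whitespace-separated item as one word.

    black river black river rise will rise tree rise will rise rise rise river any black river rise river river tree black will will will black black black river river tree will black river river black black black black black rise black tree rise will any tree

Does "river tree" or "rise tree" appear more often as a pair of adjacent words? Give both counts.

"river tree" (2 vs 1)

"river tree": 2 occurrences
"rise tree": 1 occurrence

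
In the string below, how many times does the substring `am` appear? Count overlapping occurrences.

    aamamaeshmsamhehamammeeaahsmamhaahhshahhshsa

6

Sliding a length-2 window over the 44 characters (43 positions):
  position 2–3: am
  position 4–5: am
  position 12–13: am
  position 17–18: am
  position 19–20: am
  position 29–30: am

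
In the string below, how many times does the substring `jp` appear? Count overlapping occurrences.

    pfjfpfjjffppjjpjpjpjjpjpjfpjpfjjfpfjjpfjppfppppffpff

8

Sliding a length-2 window over the 52 characters (51 positions):
  position 14–15: jp
  position 16–17: jp
  position 18–19: jp
  position 21–22: jp
  position 23–24: jp
  position 28–29: jp
  position 37–38: jp
  position 40–41: jp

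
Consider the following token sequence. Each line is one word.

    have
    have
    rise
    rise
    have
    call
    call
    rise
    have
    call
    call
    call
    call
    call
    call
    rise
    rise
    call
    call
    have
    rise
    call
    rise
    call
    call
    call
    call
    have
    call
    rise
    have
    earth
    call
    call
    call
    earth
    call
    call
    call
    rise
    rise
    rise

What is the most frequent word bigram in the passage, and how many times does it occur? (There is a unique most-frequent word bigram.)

Bigram frequencies (highest first):
  call call: 14
  call rise: 5
  rise rise: 4
  rise have: 3
  have call: 3
  rise call: 3
  … (6 more, each ≤ 2)

"call call", 14 times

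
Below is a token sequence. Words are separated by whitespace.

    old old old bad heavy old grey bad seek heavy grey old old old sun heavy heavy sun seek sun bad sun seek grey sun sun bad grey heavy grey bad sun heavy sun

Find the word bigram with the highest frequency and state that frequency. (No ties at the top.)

"old old", 4 times

Bigram frequencies (highest first):
  old old: 4
  grey bad: 2
  heavy grey: 2
  sun heavy: 2
  heavy sun: 2
  sun seek: 2
  … (17 more, each ≤ 2)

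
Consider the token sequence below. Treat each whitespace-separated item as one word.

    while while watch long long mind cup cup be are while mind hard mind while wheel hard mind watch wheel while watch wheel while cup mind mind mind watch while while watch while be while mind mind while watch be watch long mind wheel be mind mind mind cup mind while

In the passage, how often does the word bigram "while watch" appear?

4

Scanning the 50 overlapping bigram windows for "while watch":
  position 2–3: while watch
  position 21–22: while watch
  position 31–32: while watch
  position 38–39: while watch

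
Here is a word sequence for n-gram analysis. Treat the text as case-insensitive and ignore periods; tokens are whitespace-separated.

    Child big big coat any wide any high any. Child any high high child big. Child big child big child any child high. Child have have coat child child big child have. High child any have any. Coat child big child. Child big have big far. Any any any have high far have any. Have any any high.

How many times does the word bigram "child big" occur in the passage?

Scanning the 57 overlapping bigram windows for "child big":
  position 1–2: child big
  position 14–15: child big
  position 16–17: child big
  position 18–19: child big
  position 29–30: child big
  position 39–40: child big
  position 42–43: child big

7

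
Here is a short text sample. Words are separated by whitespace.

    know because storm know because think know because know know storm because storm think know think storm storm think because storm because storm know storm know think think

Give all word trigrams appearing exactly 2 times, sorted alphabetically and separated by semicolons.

Trigram counts meeting the condition (exactly 2 times):
  because storm know: 2
  storm because storm: 2

because storm know; storm because storm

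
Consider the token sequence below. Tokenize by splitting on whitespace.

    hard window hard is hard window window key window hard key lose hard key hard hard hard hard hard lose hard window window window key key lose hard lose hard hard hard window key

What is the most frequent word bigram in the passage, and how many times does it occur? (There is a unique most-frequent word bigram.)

Bigram frequencies (highest first):
  hard hard: 6
  hard window: 4
  lose hard: 4
  window window: 3
  window key: 3
  window hard: 2
  … (8 more, each ≤ 2)

"hard hard", 6 times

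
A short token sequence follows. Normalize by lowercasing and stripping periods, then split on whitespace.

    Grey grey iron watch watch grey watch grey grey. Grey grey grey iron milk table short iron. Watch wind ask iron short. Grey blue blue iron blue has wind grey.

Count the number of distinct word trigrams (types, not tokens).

30 tokens → 28 trigram windows in total.
Repeated trigrams (each contributes count−1 duplicates):
  grey grey grey: 3
  grey grey iron: 2
3 duplicate windows → 28 − 3 = 25 distinct.

25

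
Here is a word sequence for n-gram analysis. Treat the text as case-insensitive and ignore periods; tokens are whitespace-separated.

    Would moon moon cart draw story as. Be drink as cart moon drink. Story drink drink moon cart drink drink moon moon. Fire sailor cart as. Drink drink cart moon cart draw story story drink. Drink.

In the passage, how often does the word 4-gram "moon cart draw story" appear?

2

Scanning the 33 overlapping 4-gram windows for "moon cart draw story":
  position 3–6: moon cart draw story
  position 30–33: moon cart draw story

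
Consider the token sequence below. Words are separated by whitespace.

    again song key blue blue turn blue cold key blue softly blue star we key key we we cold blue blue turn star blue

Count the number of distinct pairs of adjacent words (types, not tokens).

24 tokens → 23 bigram windows in total.
Repeated bigrams (each contributes count−1 duplicates):
  blue blue: 2
  blue turn: 2
  key blue: 2
3 duplicate windows → 23 − 3 = 20 distinct.

20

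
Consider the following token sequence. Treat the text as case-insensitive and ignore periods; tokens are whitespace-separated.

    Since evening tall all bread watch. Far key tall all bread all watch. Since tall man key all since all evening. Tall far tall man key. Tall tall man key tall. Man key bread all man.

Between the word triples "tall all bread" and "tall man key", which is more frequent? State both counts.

"tall man key" (4 vs 2)

"tall all bread": 2 occurrences
"tall man key": 4 occurrences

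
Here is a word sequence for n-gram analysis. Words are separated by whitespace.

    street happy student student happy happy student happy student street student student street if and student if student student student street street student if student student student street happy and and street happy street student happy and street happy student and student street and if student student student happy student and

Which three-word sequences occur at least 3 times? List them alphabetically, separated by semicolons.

Trigram counts meeting the condition (at least 3 times):
  if student student: 3
  student student street: 3
  student student student: 3

if student student; student student street; student student student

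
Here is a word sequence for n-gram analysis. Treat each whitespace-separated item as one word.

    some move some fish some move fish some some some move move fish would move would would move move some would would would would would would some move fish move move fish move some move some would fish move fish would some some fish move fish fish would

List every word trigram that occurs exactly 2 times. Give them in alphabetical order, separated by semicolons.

Trigram counts meeting the condition (exactly 2 times):
  fish move fish: 2
  move fish move: 2
  move fish would: 2
  move move fish: 2
  move some would: 2
  some move fish: 2
  some move some: 2

fish move fish; move fish move; move fish would; move move fish; move some would; some move fish; some move some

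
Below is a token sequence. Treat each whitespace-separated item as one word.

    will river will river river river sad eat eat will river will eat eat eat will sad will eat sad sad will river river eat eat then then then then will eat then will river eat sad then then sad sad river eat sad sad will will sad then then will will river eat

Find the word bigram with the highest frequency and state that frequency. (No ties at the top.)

Bigram frequencies (highest first):
  will river: 6
  then then: 5
  eat eat: 4
  river eat: 4
  river river: 3
  will eat: 3
  … (14 more, each ≤ 3)

"will river", 6 times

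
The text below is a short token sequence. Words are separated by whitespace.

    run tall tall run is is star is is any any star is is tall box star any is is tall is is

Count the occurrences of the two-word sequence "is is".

5

Scanning the 22 overlapping bigram windows for "is is":
  position 5–6: is is
  position 8–9: is is
  position 13–14: is is
  position 19–20: is is
  position 22–23: is is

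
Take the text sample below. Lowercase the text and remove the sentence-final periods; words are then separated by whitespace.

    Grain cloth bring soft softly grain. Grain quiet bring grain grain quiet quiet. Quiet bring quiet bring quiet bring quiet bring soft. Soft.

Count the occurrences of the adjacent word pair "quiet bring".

Scanning the 22 overlapping bigram windows for "quiet bring":
  position 8–9: quiet bring
  position 14–15: quiet bring
  position 16–17: quiet bring
  position 18–19: quiet bring
  position 20–21: quiet bring

5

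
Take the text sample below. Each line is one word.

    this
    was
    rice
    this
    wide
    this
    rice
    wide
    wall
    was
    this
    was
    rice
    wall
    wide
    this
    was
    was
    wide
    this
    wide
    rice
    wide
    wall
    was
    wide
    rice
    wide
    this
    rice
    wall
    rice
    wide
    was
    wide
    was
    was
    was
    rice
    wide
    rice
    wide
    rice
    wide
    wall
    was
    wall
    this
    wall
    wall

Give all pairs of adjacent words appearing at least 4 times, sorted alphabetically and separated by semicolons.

Bigram counts meeting the condition (at least 4 times):
  rice wide: 7
  wide rice: 4
  wide this: 4

rice wide; wide rice; wide this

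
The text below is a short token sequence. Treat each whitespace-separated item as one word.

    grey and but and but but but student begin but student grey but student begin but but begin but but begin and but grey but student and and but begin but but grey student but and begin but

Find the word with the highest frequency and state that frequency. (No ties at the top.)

Unigram frequencies (highest first):
  but: 17
  and: 6
  begin: 6
  student: 5
  grey: 4

"but", 17 times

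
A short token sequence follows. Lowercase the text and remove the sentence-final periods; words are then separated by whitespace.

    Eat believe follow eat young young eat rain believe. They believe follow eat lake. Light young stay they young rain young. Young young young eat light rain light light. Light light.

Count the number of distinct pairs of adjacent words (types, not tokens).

22

31 tokens → 30 bigram windows in total.
Repeated bigrams (each contributes count−1 duplicates):
  young young: 4
  light light: 3
  believe follow: 2
  follow eat: 2
  young eat: 2
8 duplicate windows → 30 − 8 = 22 distinct.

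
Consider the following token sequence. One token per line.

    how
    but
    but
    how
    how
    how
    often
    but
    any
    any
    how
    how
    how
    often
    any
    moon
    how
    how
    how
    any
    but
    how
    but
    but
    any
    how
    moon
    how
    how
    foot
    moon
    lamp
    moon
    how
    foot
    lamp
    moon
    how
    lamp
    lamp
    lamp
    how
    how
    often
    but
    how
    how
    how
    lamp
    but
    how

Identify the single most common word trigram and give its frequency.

Trigram frequencies (highest first):
  how how how: 4
  how how often: 3
  how but but: 2
  but how how: 2
  how often but: 2
  moon how how: 2
  … (33 more, each ≤ 2)

"how how how", 4 times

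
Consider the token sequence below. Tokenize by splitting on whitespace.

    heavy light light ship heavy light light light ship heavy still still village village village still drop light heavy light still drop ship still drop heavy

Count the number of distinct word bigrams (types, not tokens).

26 tokens → 25 bigram windows in total.
Repeated bigrams (each contributes count−1 duplicates):
  heavy light: 3
  light light: 3
  still drop: 3
  light ship: 2
  ship heavy: 2
  village village: 2
9 duplicate windows → 25 − 9 = 16 distinct.

16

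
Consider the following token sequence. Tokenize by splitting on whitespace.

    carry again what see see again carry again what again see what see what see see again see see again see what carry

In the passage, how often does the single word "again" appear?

Scanning the 23 tokens for "again":
  position 2: again
  position 6: again
  position 8: again
  position 10: again
  position 17: again
  position 20: again

6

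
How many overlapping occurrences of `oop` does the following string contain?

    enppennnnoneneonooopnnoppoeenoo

1

Sliding a length-3 window over the 31 characters (29 positions):
  position 18–20: oop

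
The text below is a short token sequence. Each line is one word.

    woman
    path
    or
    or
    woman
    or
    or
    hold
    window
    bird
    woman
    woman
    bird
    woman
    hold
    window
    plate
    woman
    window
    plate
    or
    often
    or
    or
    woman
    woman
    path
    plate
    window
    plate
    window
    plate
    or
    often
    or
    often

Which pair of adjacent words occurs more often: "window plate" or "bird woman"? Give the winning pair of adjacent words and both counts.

"window plate" (4 vs 2)

"window plate": 4 occurrences
"bird woman": 2 occurrences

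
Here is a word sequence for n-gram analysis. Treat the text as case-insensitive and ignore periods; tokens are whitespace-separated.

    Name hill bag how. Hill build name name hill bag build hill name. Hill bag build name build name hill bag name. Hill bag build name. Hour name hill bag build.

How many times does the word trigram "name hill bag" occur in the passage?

Scanning the 29 overlapping trigram windows for "name hill bag":
  position 1–3: name hill bag
  position 8–10: name hill bag
  position 13–15: name hill bag
  position 19–21: name hill bag
  position 22–24: name hill bag
  position 28–30: name hill bag

6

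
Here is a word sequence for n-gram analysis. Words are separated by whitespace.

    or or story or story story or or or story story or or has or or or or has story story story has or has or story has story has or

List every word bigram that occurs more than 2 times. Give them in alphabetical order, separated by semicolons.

has or; or has; or or; or story; story has; story or; story story

Bigram counts meeting the condition (more than 2 times):
  has or: 4
  or has: 3
  or or: 7
  or story: 4
  story has: 3
  story or: 3
  story story: 4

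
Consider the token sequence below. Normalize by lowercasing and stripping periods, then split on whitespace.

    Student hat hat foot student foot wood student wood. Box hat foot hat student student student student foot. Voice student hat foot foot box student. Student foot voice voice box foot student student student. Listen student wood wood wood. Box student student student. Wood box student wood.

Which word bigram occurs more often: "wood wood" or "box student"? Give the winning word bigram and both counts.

"wood wood": 2 occurrences
"box student": 3 occurrences

"box student" (3 vs 2)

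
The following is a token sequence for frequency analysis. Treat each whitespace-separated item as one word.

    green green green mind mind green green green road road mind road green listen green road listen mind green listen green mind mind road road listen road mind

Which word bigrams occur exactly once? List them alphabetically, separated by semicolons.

Bigram counts meeting the condition (exactly once):
  listen mind: 1
  listen road: 1
  road green: 1

listen mind; listen road; road green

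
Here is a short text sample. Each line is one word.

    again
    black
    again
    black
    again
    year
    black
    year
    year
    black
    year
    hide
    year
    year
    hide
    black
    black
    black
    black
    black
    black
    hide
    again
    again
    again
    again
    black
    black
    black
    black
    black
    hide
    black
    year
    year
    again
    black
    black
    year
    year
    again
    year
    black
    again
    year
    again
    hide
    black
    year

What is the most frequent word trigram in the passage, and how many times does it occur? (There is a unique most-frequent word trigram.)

Trigram frequencies (highest first):
  black black black: 7
  black year year: 3
  again black again: 2
  black again year: 2
  again year black: 2
  year black year: 2
  … (24 more, each ≤ 2)

"black black black", 7 times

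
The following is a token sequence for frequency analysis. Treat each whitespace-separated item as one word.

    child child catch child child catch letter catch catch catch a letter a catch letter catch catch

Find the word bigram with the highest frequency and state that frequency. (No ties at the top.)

Bigram frequencies (highest first):
  catch catch: 3
  child child: 2
  child catch: 2
  catch letter: 2
  letter catch: 2
  catch child: 1
  … (4 more, each ≤ 1)

"catch catch", 3 times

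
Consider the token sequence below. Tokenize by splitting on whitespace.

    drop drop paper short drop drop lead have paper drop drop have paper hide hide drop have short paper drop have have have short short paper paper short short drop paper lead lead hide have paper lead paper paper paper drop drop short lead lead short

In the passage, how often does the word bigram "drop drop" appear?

Scanning the 45 overlapping bigram windows for "drop drop":
  position 1–2: drop drop
  position 5–6: drop drop
  position 10–11: drop drop
  position 41–42: drop drop

4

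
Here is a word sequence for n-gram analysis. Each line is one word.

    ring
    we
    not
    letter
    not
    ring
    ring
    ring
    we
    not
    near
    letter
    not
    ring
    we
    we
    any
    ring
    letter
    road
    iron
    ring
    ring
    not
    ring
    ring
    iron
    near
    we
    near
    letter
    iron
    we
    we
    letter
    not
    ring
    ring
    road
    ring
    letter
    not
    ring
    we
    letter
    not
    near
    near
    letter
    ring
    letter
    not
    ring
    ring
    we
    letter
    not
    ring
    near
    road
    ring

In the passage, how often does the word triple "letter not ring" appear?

6

Scanning the 59 overlapping trigram windows for "letter not ring":
  position 4–6: letter not ring
  position 12–14: letter not ring
  position 35–37: letter not ring
  position 41–43: letter not ring
  position 51–53: letter not ring
  position 56–58: letter not ring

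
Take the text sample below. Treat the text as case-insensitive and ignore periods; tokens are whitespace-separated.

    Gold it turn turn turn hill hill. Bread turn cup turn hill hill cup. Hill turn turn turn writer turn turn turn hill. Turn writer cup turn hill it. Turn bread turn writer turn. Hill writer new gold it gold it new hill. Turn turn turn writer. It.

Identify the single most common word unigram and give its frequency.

"turn", 19 times

Unigram frequencies (highest first):
  turn: 19
  hill: 9
  it: 5
  writer: 5
  gold: 3
  cup: 3
  … (2 more, each ≤ 2)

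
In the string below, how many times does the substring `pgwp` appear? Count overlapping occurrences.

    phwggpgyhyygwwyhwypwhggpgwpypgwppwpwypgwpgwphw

Sliding a length-4 window over the 46 characters (43 positions):
  position 24–27: pgwp
  position 29–32: pgwp
  position 38–41: pgwp
  position 41–44: pgwp

4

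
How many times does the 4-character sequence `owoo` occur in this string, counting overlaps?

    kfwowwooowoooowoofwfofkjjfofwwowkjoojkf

Sliding a length-4 window over the 39 characters (36 positions):
  position 9–12: owoo
  position 14–17: owoo

2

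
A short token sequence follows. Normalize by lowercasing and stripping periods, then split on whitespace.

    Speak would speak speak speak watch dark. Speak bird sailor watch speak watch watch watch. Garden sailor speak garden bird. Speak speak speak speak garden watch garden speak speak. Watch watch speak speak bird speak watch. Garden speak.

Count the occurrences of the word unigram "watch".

Scanning the 38 tokens for "watch":
  position 6: watch
  position 11: watch
  position 13: watch
  position 14: watch
  position 15: watch
  position 26: watch
  position 30: watch
  position 31: watch
  position 36: watch

9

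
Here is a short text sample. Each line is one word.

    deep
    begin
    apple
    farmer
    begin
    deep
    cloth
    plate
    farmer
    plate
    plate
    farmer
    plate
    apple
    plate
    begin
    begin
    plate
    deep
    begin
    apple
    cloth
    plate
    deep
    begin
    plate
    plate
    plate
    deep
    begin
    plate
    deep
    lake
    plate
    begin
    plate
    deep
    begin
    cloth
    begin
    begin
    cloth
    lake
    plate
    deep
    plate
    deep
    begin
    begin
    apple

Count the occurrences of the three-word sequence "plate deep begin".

5

Scanning the 48 overlapping trigram windows for "plate deep begin":
  position 18–20: plate deep begin
  position 23–25: plate deep begin
  position 28–30: plate deep begin
  position 36–38: plate deep begin
  position 46–48: plate deep begin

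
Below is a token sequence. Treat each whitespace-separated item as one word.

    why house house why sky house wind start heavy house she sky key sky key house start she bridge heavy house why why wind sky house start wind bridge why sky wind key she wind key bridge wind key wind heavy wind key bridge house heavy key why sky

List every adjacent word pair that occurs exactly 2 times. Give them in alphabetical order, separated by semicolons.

heavy house; house start; house why; key bridge; sky house; sky key

Bigram counts meeting the condition (exactly 2 times):
  heavy house: 2
  house start: 2
  house why: 2
  key bridge: 2
  sky house: 2
  sky key: 2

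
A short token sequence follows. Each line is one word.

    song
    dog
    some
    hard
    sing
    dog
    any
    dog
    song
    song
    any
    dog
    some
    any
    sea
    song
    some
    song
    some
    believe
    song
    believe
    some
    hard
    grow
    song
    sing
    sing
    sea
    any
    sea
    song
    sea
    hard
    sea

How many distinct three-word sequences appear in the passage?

35 tokens → 33 trigram windows in total.
Repeated trigrams (each contributes count−1 duplicates):
  any sea song: 2
1 duplicate windows → 33 − 1 = 32 distinct.

32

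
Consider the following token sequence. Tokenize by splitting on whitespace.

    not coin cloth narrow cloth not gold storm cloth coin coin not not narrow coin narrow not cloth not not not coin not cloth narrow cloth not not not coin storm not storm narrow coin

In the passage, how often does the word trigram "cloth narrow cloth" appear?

2

Scanning the 33 overlapping trigram windows for "cloth narrow cloth":
  position 3–5: cloth narrow cloth
  position 24–26: cloth narrow cloth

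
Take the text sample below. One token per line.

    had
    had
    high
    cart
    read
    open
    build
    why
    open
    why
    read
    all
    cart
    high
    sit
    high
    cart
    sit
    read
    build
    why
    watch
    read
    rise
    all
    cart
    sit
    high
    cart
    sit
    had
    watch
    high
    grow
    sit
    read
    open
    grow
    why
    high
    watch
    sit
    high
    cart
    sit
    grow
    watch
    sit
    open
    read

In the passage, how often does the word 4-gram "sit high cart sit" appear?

Scanning the 47 overlapping 4-gram windows for "sit high cart sit":
  position 15–18: sit high cart sit
  position 27–30: sit high cart sit
  position 42–45: sit high cart sit

3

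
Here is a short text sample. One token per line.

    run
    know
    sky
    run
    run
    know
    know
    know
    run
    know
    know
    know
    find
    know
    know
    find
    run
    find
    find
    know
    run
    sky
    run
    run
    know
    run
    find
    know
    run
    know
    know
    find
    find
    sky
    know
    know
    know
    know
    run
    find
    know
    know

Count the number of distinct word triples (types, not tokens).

42 tokens → 40 trigram windows in total.
Repeated trigrams (each contributes count−1 duplicates):
  know know know: 4
  know know find: 3
  run know know: 3
  find know know: 2
  find know run: 2
  know know run: 2
  know run find: 2
  know run know: 2
  … (3 more repeated)
15 duplicate windows → 40 − 15 = 25 distinct.

25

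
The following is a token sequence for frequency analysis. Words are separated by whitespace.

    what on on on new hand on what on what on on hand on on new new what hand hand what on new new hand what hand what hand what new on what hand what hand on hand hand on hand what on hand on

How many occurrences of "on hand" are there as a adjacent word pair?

4

Scanning the 44 overlapping bigram windows for "on hand":
  position 12–13: on hand
  position 37–38: on hand
  position 40–41: on hand
  position 43–44: on hand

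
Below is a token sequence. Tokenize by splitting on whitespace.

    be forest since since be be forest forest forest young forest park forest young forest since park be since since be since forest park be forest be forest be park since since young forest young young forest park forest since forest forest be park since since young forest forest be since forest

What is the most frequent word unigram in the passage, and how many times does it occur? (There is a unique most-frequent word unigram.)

Unigram frequencies (highest first):
  forest: 18
  since: 12
  be: 10
  young: 6
  park: 6

"forest", 18 times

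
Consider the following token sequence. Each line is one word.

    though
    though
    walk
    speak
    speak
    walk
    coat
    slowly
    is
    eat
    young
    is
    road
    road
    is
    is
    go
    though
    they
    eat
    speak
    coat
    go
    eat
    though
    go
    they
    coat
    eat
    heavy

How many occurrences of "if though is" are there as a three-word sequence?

0

Scanning the 28 overlapping trigram windows for "if though is":
  (none found)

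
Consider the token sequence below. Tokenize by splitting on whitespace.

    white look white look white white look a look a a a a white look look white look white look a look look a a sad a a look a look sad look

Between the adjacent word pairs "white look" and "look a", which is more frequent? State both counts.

"white look" (6 vs 5)

"white look": 6 occurrences
"look a": 5 occurrences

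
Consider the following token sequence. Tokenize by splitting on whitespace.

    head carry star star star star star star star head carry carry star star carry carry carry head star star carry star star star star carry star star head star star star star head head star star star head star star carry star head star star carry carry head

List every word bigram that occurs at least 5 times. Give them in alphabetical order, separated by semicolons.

Bigram counts meeting the condition (at least 5 times):
  carry star: 5
  head star: 5
  star carry: 5
  star head: 5
  star star: 19

carry star; head star; star carry; star head; star star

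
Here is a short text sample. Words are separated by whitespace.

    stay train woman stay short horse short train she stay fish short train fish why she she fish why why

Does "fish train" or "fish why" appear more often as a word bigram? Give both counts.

"fish why" (2 vs 0)

"fish train": 0 occurrences
"fish why": 2 occurrences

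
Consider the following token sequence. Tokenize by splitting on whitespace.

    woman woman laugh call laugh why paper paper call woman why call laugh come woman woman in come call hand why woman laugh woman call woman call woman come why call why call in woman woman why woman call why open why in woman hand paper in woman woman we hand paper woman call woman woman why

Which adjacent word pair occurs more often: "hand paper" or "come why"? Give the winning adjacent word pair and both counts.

"hand paper": 2 occurrences
"come why": 1 occurrence

"hand paper" (2 vs 1)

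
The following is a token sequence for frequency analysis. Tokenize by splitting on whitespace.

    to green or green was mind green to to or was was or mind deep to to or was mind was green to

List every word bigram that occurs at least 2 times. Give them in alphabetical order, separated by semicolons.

Bigram counts meeting the condition (at least 2 times):
  green to: 2
  or was: 2
  to or: 2
  to to: 2
  was mind: 2

green to; or was; to or; to to; was mind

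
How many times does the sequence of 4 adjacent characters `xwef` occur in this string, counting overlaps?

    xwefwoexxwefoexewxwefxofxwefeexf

Sliding a length-4 window over the 32 characters (29 positions):
  position 1–4: xwef
  position 9–12: xwef
  position 18–21: xwef
  position 25–28: xwef

4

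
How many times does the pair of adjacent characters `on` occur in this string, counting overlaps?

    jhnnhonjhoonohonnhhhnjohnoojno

3

Sliding a length-2 window over the 30 characters (29 positions):
  position 6–7: on
  position 11–12: on
  position 15–16: on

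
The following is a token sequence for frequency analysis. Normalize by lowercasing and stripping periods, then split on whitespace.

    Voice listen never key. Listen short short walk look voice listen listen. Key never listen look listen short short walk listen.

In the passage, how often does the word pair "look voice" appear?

Scanning the 20 overlapping bigram windows for "look voice":
  position 9–10: look voice

1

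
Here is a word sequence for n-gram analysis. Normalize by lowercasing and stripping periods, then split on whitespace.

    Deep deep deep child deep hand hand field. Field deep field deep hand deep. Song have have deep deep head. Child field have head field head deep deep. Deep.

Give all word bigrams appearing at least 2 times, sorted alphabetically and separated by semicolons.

Bigram counts meeting the condition (at least 2 times):
  deep deep: 5
  deep hand: 2
  field deep: 2

deep deep; deep hand; field deep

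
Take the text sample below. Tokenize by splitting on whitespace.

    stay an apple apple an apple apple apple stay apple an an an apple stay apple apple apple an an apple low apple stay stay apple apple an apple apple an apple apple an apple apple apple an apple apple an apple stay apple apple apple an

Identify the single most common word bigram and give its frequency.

Bigram frequencies (highest first):
  apple apple: 13
  an apple: 9
  apple an: 9
  apple stay: 4
  stay apple: 4
  an an: 3
  … (4 more, each ≤ 1)

"apple apple", 13 times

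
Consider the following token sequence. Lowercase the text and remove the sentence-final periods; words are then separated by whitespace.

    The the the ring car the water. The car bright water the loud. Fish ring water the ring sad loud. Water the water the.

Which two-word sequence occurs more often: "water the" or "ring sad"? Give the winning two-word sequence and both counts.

"water the": 5 occurrences
"ring sad": 1 occurrence

"water the" (5 vs 1)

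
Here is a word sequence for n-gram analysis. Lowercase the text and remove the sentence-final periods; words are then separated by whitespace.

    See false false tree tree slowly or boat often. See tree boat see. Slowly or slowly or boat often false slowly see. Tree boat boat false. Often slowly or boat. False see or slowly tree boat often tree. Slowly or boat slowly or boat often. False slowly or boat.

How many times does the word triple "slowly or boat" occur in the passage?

Scanning the 47 overlapping trigram windows for "slowly or boat":
  position 6–8: slowly or boat
  position 16–18: slowly or boat
  position 28–30: slowly or boat
  position 39–41: slowly or boat
  position 42–44: slowly or boat
  position 47–49: slowly or boat

6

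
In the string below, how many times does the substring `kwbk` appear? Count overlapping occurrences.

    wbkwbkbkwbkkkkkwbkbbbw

3

Sliding a length-4 window over the 22 characters (19 positions):
  position 3–6: kwbk
  position 8–11: kwbk
  position 15–18: kwbk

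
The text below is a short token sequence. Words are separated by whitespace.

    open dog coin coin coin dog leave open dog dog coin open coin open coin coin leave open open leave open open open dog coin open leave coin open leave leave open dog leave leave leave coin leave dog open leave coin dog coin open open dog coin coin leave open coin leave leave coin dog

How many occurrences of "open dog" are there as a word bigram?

Scanning the 55 overlapping bigram windows for "open dog":
  position 1–2: open dog
  position 8–9: open dog
  position 23–24: open dog
  position 32–33: open dog
  position 46–47: open dog

5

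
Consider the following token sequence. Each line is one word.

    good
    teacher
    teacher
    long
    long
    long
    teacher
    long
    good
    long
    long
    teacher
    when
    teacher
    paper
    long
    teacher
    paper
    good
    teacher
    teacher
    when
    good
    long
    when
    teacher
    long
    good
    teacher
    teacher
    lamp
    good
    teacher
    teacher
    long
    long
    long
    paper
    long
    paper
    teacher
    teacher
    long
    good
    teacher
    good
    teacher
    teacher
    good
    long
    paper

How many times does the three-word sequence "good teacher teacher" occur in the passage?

Scanning the 49 overlapping trigram windows for "good teacher teacher":
  position 1–3: good teacher teacher
  position 19–21: good teacher teacher
  position 28–30: good teacher teacher
  position 32–34: good teacher teacher
  position 46–48: good teacher teacher

5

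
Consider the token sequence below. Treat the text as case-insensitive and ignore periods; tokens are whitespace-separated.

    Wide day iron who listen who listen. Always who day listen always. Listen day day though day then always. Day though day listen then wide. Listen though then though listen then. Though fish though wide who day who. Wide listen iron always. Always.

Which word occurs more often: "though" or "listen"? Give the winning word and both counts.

"though": 6 occurrences
"listen": 8 occurrences

"listen" (8 vs 6)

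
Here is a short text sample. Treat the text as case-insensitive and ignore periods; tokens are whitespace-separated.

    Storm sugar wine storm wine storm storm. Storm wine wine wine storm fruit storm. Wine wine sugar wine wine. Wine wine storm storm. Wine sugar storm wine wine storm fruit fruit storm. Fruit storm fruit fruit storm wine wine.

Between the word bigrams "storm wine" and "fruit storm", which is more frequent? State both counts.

"storm wine": 6 occurrences
"fruit storm": 4 occurrences

"storm wine" (6 vs 4)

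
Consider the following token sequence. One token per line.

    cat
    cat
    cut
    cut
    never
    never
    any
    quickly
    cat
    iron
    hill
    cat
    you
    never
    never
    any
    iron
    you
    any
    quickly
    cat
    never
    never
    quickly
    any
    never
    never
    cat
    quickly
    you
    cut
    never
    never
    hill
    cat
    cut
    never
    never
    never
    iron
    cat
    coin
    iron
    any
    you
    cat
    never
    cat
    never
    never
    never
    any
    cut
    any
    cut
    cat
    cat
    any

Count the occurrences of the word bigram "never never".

9

Scanning the 57 overlapping bigram windows for "never never":
  position 5–6: never never
  position 14–15: never never
  position 22–23: never never
  position 26–27: never never
  position 32–33: never never
  position 37–38: never never
  position 38–39: never never
  position 49–50: never never
  position 50–51: never never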